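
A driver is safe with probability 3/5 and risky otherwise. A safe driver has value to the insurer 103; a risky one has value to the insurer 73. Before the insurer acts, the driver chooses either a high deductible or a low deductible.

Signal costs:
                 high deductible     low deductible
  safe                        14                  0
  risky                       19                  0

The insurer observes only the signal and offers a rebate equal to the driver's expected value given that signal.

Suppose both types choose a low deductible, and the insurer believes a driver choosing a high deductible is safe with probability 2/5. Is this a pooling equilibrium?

At the pooled signal (low deductible) the insurer holds the prior 3/5 and pays 3/5·103 + 2/5·73 = 91. Off-path (high deductible) belief 2/5 gives 2/5·103 + 3/5·73 = 85.
Safe: low deductible gives 91 − 0 = 91; high deductible gives 85 − 14 = 71. Stays. ✓
Risky: low deductible gives 91 − 0 = 91; high deductible gives 85 − 19 = 66. Stays. ✓

Yes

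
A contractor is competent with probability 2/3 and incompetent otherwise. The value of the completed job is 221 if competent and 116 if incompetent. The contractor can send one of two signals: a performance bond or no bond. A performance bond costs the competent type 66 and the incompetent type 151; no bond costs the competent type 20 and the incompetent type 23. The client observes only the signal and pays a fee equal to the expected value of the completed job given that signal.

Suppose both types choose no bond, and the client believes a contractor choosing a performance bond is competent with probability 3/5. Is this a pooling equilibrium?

On the equilibrium path (no bond) the client holds the prior 2/3 and pays 2/3·221 + 1/3·116 = 186. Off-path (bond) belief 3/5 gives 3/5·221 + 2/5·116 = 179.
Competent: no bond gives 186 − 20 = 166; bond gives 179 − 66 = 113. Stays. ✓
Incompetent: no bond gives 186 − 23 = 163; bond gives 179 − 151 = 28. Stays. ✓
Beliefs are Bayes-consistent on-path and both types best-respond.

Yes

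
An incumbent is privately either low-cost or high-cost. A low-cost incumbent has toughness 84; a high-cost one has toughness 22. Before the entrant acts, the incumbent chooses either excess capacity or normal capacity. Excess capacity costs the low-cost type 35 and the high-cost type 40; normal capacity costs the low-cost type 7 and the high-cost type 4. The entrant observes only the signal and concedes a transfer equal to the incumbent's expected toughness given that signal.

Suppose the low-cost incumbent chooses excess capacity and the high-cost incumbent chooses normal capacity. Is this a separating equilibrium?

No

If types separate, excess capacity earns payment 84 and normal capacity earns 22.
Low-cost: excess capacity gives 84 − 35 = 49; normal capacity gives 22 − 7 = 15. No deviation. ✓
High-cost: normal capacity gives 22 − 4 = 18; excess capacity gives 84 − 40 = 44. Would deviate. ✗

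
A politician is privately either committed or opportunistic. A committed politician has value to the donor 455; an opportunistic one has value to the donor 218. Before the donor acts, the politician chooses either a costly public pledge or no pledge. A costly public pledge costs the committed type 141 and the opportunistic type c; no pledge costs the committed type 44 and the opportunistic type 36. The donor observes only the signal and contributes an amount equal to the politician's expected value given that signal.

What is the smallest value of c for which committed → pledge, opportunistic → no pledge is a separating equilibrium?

273

Under separation: pledge → committed (pays 455); no pledge → opportunistic (pays 218).
Committed: 455 − 141 = 314 ≥ 218 − 44 = 174. Holds regardless of c. ✓
Opportunistic: 218 − 36 ≥ 455 − c, so c ≥ 455 − 182 = 273.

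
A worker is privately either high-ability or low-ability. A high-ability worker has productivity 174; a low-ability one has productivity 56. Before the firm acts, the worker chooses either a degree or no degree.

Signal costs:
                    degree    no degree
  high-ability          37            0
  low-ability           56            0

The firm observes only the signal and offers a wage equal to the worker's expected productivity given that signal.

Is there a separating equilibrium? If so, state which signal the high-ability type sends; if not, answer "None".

Try high-ability → degree, low-ability → no degree:
  Under separation the firm infers type exactly: degree → high-ability (pays 174), no degree → low-ability (pays 56).
  High-ability: degree gives 174 − 37 = 137; no degree gives 56 − 0 = 56. No deviation. ✓
  Low-ability: no degree gives 56 − 0 = 56; degree gives 174 − 56 = 118. Would deviate. ✗
Try high-ability → no degree, low-ability → degree:
  Under separation the firm infers type exactly: no degree → high-ability (pays 174), degree → low-ability (pays 56).
  High-ability: no degree gives 174 − 0 = 174; degree gives 56 − 37 = 19. No deviation. ✓
  Low-ability: degree gives 56 − 56 = 0; no degree gives 174 − 0 = 174. Would deviate. ✗
Neither assignment is incentive-compatible.

None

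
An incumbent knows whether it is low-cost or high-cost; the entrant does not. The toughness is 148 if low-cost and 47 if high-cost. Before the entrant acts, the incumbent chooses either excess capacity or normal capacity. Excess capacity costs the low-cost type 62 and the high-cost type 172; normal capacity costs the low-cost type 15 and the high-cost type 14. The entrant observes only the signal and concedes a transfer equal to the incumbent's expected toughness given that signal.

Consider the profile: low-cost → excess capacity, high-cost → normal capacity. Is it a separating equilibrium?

Yes

If types separate, excess capacity earns payment 148 and normal capacity earns 47.
Low-cost: excess capacity gives 148 − 62 = 86; normal capacity gives 47 − 15 = 32. No deviation. ✓
High-cost: normal capacity gives 47 − 14 = 33; excess capacity gives 148 − 172 = -24. No deviation. ✓
Both incentive constraints hold.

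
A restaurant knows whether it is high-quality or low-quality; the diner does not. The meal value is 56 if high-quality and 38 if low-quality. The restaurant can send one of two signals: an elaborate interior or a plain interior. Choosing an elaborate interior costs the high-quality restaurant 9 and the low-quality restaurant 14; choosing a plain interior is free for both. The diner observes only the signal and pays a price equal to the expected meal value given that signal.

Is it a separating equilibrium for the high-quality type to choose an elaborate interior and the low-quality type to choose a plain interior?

No

Under separation the diner infers type exactly: elaborate interior → high-quality (pays 56), plain interior → low-quality (pays 38).
High-quality: elaborate interior gives 56 − 9 = 47; plain interior gives 38 − 0 = 38. No deviation. ✓
Low-quality: plain interior gives 38 − 0 = 38; elaborate interior gives 56 − 14 = 42. Would deviate. ✗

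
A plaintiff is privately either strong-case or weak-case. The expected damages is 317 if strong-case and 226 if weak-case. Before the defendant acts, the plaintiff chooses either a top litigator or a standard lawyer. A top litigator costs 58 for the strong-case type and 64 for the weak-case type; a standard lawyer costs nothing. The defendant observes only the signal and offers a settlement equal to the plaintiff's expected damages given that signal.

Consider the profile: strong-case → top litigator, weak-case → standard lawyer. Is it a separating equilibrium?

No

If types separate, top litigator earns payment 317 and standard lawyer earns 226.
Strong-case: top litigator gives 317 − 58 = 259; standard lawyer gives 226 − 0 = 226. No deviation. ✓
Weak-case: standard lawyer gives 226 − 0 = 226; top litigator gives 317 − 64 = 253. Would deviate. ✗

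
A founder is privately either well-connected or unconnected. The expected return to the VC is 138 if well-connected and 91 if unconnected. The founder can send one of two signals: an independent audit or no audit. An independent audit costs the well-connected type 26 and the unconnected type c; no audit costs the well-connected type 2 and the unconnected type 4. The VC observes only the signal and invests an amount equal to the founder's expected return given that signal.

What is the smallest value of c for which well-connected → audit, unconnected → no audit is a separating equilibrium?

Under separation: audit → well-connected (pays 138); no audit → unconnected (pays 91).
Well-connected: 138 − 26 = 112 ≥ 91 − 2 = 89. Holds regardless of c. ✓
Unconnected: 91 − 4 ≥ 138 − c, so c ≥ 138 − 87 = 51.

51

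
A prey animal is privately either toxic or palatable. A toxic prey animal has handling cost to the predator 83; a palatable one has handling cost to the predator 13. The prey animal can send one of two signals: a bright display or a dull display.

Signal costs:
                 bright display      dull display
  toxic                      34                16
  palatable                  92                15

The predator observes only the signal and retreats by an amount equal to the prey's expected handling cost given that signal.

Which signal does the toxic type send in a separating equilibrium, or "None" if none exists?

bright display

Try toxic → bright display, palatable → dull display:
  Under separation the predator infers type exactly: bright display → toxic (pays 83), dull display → palatable (pays 13).
  Toxic: bright display gives 83 − 34 = 49; dull display gives 13 − 16 = -3. No deviation. ✓
  Palatable: dull display gives 13 − 15 = -2; bright display gives 83 − 92 = -9. No deviation. ✓
Both hold — the toxic type sends bright display.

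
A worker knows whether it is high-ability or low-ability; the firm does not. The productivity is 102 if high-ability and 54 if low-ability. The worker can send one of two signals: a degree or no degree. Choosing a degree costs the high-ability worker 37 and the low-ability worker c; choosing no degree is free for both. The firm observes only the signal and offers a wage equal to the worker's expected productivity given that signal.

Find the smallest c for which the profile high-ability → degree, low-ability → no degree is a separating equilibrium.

Under separation: degree → high-ability (pays 102); no degree → low-ability (pays 54).
High-ability: 102 − 37 = 65 ≥ 54 − 0 = 54. Holds regardless of c. ✓
Low-ability: 54 − 0 ≥ 102 − c, so c ≥ 102 − 54 = 48.

48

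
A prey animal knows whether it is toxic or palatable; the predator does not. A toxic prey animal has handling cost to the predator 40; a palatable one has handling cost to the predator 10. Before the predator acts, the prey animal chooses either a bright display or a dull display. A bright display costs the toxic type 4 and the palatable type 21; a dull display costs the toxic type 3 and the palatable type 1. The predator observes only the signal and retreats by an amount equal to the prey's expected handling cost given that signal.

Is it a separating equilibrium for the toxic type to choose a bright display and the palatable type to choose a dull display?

Under separation the predator infers type exactly: bright display → toxic (pays 40), dull display → palatable (pays 10).
Toxic: bright display gives 40 − 4 = 36; dull display gives 10 − 3 = 7. No deviation. ✓
Palatable: dull display gives 10 − 1 = 9; bright display gives 40 − 21 = 19. Would deviate. ✗

No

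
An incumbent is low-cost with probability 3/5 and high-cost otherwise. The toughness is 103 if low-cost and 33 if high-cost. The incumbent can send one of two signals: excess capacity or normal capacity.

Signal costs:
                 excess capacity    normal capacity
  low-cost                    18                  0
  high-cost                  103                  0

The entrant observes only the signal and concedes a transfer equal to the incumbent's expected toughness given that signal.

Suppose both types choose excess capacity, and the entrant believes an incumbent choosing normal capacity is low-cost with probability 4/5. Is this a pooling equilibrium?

No

At the pooled signal (excess capacity) the entrant holds the prior 3/5 and pays 3/5·103 + 2/5·33 = 75. Off-path (normal capacity) belief 4/5 gives 4/5·103 + 1/5·33 = 89.
Low-cost: excess capacity gives 75 − 18 = 57; normal capacity gives 89 − 0 = 89. Deviates. ✗
High-cost: excess capacity gives 75 − 103 = -28; normal capacity gives 89 − 0 = 89. Deviates. ✗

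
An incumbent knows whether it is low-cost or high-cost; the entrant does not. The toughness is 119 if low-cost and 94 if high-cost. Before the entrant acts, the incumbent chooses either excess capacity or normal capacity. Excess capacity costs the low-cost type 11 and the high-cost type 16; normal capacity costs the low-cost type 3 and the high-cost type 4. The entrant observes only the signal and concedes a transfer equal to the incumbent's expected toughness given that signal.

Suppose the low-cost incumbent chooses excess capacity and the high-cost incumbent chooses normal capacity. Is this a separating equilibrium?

No

If types separate, excess capacity earns payment 119 and normal capacity earns 94.
Low-cost: excess capacity gives 119 − 11 = 108; normal capacity gives 94 − 3 = 91. No deviation. ✓
High-cost: normal capacity gives 94 − 4 = 90; excess capacity gives 119 − 16 = 103. Would deviate. ✗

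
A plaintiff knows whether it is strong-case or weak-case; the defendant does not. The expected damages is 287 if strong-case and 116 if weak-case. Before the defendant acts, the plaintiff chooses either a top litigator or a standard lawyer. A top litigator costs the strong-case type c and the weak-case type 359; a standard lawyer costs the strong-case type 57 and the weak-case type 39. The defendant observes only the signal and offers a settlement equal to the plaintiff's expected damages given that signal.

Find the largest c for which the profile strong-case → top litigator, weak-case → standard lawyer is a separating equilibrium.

Under separation: top litigator → strong-case (pays 287); standard lawyer → weak-case (pays 116).
Weak-case: 116 − 39 = 77 ≥ 287 − 359 = -72. Holds regardless of c. ✓
Strong-case: 287 − c ≥ 116 − 57, so c ≤ 287 − 59 = 228.

228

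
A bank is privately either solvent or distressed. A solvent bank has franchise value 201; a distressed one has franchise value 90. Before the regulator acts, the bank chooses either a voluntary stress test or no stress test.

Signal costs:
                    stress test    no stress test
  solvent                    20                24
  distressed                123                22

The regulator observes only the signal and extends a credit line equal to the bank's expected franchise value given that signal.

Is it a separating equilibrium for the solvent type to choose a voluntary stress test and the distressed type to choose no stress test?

No

Under separation the regulator infers type exactly: stress test → solvent (pays 201), no stress test → distressed (pays 90).
Solvent: stress test gives 201 − 20 = 181; no stress test gives 90 − 24 = 66. No deviation. ✓
Distressed: no stress test gives 90 − 22 = 68; stress test gives 201 − 123 = 78. Would deviate. ✗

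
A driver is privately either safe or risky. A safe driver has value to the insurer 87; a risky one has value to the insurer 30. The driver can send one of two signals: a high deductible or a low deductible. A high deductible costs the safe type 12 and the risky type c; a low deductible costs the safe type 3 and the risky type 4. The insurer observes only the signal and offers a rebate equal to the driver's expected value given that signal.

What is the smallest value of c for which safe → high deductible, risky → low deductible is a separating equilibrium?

Under separation: high deductible → safe (pays 87); low deductible → risky (pays 30).
Safe: 87 − 12 = 75 ≥ 30 − 3 = 27. Holds regardless of c. ✓
Risky: 30 − 4 ≥ 87 − c, so c ≥ 87 − 26 = 61.

61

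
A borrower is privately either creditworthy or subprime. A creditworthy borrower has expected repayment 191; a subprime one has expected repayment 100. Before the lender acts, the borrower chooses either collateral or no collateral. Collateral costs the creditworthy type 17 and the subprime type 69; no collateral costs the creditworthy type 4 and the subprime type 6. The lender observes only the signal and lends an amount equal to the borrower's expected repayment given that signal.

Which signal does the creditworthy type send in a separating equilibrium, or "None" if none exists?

Try creditworthy → collateral, subprime → no collateral:
  If types separate, collateral earns payment 191 and no collateral earns 100.
  Creditworthy: collateral gives 191 − 17 = 174; no collateral gives 100 − 4 = 96. No deviation. ✓
  Subprime: no collateral gives 100 − 6 = 94; collateral gives 191 − 69 = 122. Would deviate. ✗
Try creditworthy → no collateral, subprime → collateral:
  If types separate, no collateral earns payment 191 and collateral earns 100.
  Creditworthy: no collateral gives 191 − 4 = 187; collateral gives 100 − 17 = 83. No deviation. ✓
  Subprime: collateral gives 100 − 69 = 31; no collateral gives 191 − 6 = 185. Would deviate. ✗
Neither assignment is incentive-compatible.

None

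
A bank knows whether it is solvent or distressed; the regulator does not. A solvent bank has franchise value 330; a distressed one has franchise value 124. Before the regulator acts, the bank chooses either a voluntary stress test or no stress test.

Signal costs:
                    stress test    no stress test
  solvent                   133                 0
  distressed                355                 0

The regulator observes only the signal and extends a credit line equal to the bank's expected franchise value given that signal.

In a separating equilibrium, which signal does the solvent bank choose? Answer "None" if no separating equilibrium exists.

stress test

Try solvent → stress test, distressed → no stress test:
  Under separation the regulator infers type exactly: stress test → solvent (pays 330), no stress test → distressed (pays 124).
  Solvent: stress test gives 330 − 133 = 197; no stress test gives 124 − 0 = 124. No deviation. ✓
  Distressed: no stress test gives 124 − 0 = 124; stress test gives 330 − 355 = -25. No deviation. ✓
Both hold — the solvent type sends stress test.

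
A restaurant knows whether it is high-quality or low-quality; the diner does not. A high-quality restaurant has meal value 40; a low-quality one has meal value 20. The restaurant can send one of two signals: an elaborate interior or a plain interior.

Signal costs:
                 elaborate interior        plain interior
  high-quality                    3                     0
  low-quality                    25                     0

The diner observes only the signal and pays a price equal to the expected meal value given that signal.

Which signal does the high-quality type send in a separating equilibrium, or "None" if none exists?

elaborate interior

Try high-quality → elaborate interior, low-quality → plain interior:
  If types separate, elaborate interior earns payment 40 and plain interior earns 20.
  High-quality: elaborate interior gives 40 − 3 = 37; plain interior gives 20 − 0 = 20. No deviation. ✓
  Low-quality: plain interior gives 20 − 0 = 20; elaborate interior gives 40 − 25 = 15. No deviation. ✓
Both hold — the high-quality type sends elaborate interior.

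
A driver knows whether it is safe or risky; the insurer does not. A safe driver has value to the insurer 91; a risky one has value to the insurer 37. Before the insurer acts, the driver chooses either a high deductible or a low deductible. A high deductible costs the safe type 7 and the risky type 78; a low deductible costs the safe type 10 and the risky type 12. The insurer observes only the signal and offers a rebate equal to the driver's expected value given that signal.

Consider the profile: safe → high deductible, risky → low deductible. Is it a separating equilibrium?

Under separation the insurer infers type exactly: high deductible → safe (pays 91), low deductible → risky (pays 37).
Safe: high deductible gives 91 − 7 = 84; low deductible gives 37 − 10 = 27. No deviation. ✓
Risky: low deductible gives 37 − 12 = 25; high deductible gives 91 − 78 = 13. No deviation. ✓
Neither type gains from mimicking the other.

Yes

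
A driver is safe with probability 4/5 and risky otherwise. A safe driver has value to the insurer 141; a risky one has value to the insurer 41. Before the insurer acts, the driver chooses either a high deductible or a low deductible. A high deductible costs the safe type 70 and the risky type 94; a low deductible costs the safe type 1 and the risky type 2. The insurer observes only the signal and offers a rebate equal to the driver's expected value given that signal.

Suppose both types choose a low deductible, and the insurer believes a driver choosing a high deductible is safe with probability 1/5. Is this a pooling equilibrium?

Yes

On the equilibrium path (low deductible) the insurer holds the prior 4/5 and pays 4/5·141 + 1/5·41 = 121. Off-path (high deductible) belief 1/5 gives 1/5·141 + 4/5·41 = 61.
Safe: low deductible gives 121 − 1 = 120; high deductible gives 61 − 70 = -9. Stays. ✓
Risky: low deductible gives 121 − 2 = 119; high deductible gives 61 − 94 = -33. Stays. ✓
Beliefs are Bayes-consistent on-path and both types best-respond.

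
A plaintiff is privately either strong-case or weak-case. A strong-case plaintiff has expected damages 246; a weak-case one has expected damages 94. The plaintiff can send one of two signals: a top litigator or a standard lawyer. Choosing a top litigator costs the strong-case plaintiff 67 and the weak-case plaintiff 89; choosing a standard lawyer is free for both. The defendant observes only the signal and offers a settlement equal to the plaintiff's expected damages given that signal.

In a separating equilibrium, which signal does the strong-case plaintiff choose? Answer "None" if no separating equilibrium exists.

Try strong-case → top litigator, weak-case → standard lawyer:
  Under separation the defendant infers type exactly: top litigator → strong-case (pays 246), standard lawyer → weak-case (pays 94).
  Strong-case: top litigator gives 246 − 67 = 179; standard lawyer gives 94 − 0 = 94. No deviation. ✓
  Weak-case: standard lawyer gives 94 − 0 = 94; top litigator gives 246 − 89 = 157. Would deviate. ✗
Try strong-case → standard lawyer, weak-case → top litigator:
  Under separation the defendant infers type exactly: standard lawyer → strong-case (pays 246), top litigator → weak-case (pays 94).
  Strong-case: standard lawyer gives 246 − 0 = 246; top litigator gives 94 − 67 = 27. No deviation. ✓
  Weak-case: top litigator gives 94 − 89 = 5; standard lawyer gives 246 − 0 = 246. Would deviate. ✗
Neither assignment is incentive-compatible.

None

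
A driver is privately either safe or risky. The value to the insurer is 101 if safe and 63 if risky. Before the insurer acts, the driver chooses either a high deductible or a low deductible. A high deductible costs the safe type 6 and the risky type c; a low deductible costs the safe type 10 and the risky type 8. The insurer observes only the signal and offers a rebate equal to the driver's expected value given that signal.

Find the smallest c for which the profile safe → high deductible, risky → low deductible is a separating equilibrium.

Under separation: high deductible → safe (pays 101); low deductible → risky (pays 63).
Safe: 101 − 6 = 95 ≥ 63 − 10 = 53. Holds regardless of c. ✓
Risky: 63 − 8 ≥ 101 − c, so c ≥ 101 − 55 = 46.

46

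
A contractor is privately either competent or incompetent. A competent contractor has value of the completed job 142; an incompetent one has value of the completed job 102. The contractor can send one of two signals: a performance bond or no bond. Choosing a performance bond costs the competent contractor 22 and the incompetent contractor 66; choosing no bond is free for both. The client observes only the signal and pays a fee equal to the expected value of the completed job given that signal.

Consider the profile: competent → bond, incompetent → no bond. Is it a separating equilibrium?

Yes

If types separate, bond earns payment 142 and no bond earns 102.
Competent: bond gives 142 − 22 = 120; no bond gives 102 − 0 = 102. No deviation. ✓
Incompetent: no bond gives 102 − 0 = 102; bond gives 142 − 66 = 76. No deviation. ✓
Neither type gains from mimicking the other.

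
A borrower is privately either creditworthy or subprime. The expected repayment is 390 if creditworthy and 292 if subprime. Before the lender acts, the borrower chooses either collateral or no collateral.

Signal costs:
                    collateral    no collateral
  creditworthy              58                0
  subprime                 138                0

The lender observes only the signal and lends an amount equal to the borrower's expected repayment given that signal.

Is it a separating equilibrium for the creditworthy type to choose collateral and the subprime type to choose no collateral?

Under separation the lender infers type exactly: collateral → creditworthy (pays 390), no collateral → subprime (pays 292).
Creditworthy: collateral gives 390 − 58 = 332; no collateral gives 292 − 0 = 292. No deviation. ✓
Subprime: no collateral gives 292 − 0 = 292; collateral gives 390 − 138 = 252. No deviation. ✓
Neither type gains from mimicking the other.

Yes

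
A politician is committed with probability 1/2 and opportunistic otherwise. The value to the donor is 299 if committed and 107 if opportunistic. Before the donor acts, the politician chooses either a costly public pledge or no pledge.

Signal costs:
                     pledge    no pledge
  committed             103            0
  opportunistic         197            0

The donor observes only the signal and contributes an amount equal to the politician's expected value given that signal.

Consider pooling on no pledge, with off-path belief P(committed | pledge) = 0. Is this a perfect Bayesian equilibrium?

Yes

At the pooled signal (no pledge) the donor holds the prior 1/2 and pays 1/2·299 + 1/2·107 = 203. Off-path (pledge) belief 0 gives 0·299 + 1·107 = 107.
Committed: no pledge gives 203 − 0 = 203; pledge gives 107 − 103 = 4. Stays. ✓
Opportunistic: no pledge gives 203 − 0 = 203; pledge gives 107 − 197 = -90. Stays. ✓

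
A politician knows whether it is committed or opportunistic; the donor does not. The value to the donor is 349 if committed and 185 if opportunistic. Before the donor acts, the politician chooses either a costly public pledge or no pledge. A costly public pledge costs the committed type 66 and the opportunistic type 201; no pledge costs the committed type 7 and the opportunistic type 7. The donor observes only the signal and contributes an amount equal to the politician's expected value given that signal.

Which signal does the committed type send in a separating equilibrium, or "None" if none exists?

Try committed → pledge, opportunistic → no pledge:
  If types separate, pledge earns payment 349 and no pledge earns 185.
  Committed: pledge gives 349 − 66 = 283; no pledge gives 185 − 7 = 178. No deviation. ✓
  Opportunistic: no pledge gives 185 − 7 = 178; pledge gives 349 − 201 = 148. No deviation. ✓
Both hold — the committed type sends pledge.

pledge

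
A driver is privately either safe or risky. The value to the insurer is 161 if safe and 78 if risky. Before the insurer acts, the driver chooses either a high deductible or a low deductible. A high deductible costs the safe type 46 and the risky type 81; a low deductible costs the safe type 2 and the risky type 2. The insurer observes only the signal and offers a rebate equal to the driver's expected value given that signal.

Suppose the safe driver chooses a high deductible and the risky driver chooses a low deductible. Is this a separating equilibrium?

No

If types separate, high deductible earns payment 161 and low deductible earns 78.
Safe: high deductible gives 161 − 46 = 115; low deductible gives 78 − 2 = 76. No deviation. ✓
Risky: low deductible gives 78 − 2 = 76; high deductible gives 161 − 81 = 80. Would deviate. ✗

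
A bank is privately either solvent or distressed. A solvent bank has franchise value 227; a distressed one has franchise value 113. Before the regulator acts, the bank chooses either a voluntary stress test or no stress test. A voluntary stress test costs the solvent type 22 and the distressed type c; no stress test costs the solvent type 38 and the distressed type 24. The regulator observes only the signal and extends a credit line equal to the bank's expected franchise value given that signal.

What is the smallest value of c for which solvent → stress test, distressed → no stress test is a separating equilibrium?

Under separation: stress test → solvent (pays 227); no stress test → distressed (pays 113).
Solvent: 227 − 22 = 205 ≥ 113 − 38 = 75. Holds regardless of c. ✓
Distressed: 113 − 24 ≥ 227 − c, so c ≥ 227 − 89 = 138.

138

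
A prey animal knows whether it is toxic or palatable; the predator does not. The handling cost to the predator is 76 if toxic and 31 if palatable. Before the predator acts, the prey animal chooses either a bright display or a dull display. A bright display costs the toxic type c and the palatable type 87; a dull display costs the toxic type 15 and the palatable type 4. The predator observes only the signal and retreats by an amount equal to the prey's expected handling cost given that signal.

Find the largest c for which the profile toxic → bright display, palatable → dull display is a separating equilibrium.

60

Under separation: bright display → toxic (pays 76); dull display → palatable (pays 31).
Palatable: 31 − 4 = 27 ≥ 76 − 87 = -11. Holds regardless of c. ✓
Toxic: 76 − c ≥ 31 − 15, so c ≤ 76 − 16 = 60.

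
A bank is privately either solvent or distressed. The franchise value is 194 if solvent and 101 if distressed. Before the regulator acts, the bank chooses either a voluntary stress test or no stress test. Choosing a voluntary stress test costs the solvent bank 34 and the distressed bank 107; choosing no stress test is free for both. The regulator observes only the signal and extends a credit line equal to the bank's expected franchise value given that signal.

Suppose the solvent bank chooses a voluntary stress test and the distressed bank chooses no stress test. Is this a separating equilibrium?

Yes

If types separate, stress test earns payment 194 and no stress test earns 101.
Solvent: stress test gives 194 − 34 = 160; no stress test gives 101 − 0 = 101. No deviation. ✓
Distressed: no stress test gives 101 − 0 = 101; stress test gives 194 − 107 = 87. No deviation. ✓
Neither type gains from mimicking the other.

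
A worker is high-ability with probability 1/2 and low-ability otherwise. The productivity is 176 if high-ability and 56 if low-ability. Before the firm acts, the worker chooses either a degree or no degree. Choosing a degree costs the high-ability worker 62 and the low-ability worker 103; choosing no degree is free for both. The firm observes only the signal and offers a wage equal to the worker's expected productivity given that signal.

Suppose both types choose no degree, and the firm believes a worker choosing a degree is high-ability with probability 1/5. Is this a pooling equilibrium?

On the equilibrium path (no degree) the firm holds the prior 1/2 and pays 1/2·176 + 1/2·56 = 116. Off-path (degree) belief 1/5 gives 1/5·176 + 4/5·56 = 80.
High-ability: no degree gives 116 − 0 = 116; degree gives 80 − 62 = 18. Stays. ✓
Low-ability: no degree gives 116 − 0 = 116; degree gives 80 − 103 = -23. Stays. ✓
Beliefs are Bayes-consistent on-path and both types best-respond.

Yes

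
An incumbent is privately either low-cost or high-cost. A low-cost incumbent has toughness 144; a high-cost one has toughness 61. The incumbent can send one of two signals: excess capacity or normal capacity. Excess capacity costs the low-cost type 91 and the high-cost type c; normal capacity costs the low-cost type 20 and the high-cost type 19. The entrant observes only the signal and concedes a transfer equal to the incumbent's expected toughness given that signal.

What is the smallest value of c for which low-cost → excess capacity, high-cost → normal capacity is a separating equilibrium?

102

Under separation: excess capacity → low-cost (pays 144); normal capacity → high-cost (pays 61).
Low-cost: 144 − 91 = 53 ≥ 61 − 20 = 41. Holds regardless of c. ✓
High-cost: 61 − 19 ≥ 144 − c, so c ≥ 144 − 42 = 102.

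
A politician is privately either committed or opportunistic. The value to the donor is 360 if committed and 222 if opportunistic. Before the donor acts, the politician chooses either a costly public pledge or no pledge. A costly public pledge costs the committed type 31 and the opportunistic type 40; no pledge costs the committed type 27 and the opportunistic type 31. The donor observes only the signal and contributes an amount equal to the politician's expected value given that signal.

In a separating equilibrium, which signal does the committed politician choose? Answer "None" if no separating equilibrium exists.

Try committed → pledge, opportunistic → no pledge:
  If types separate, pledge earns payment 360 and no pledge earns 222.
  Committed: pledge gives 360 − 31 = 329; no pledge gives 222 − 27 = 195. No deviation. ✓
  Opportunistic: no pledge gives 222 − 31 = 191; pledge gives 360 − 40 = 320. Would deviate. ✗
Try committed → no pledge, opportunistic → pledge:
  If types separate, no pledge earns payment 360 and pledge earns 222.
  Committed: no pledge gives 360 − 27 = 333; pledge gives 222 − 31 = 191. No deviation. ✓
  Opportunistic: pledge gives 222 − 40 = 182; no pledge gives 360 − 31 = 329. Would deviate. ✗
Neither assignment is incentive-compatible.

None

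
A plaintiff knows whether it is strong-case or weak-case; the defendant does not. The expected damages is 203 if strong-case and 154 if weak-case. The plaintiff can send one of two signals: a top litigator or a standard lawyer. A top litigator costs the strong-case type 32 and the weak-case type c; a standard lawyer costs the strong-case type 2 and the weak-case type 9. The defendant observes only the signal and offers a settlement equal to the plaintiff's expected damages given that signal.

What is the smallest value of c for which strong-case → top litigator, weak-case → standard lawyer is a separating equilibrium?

58

Under separation: top litigator → strong-case (pays 203); standard lawyer → weak-case (pays 154).
Strong-case: 203 − 32 = 171 ≥ 154 − 2 = 152. Holds regardless of c. ✓
Weak-case: 154 − 9 ≥ 203 − c, so c ≥ 203 − 145 = 58.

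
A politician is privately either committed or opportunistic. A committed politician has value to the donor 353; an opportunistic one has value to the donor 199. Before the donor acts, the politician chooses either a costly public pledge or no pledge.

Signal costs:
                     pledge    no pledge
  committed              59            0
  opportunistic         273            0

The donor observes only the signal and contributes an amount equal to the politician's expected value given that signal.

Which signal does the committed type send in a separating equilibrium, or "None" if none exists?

Try committed → pledge, opportunistic → no pledge:
  If types separate, pledge earns payment 353 and no pledge earns 199.
  Committed: pledge gives 353 − 59 = 294; no pledge gives 199 − 0 = 199. No deviation. ✓
  Opportunistic: no pledge gives 199 − 0 = 199; pledge gives 353 − 273 = 80. No deviation. ✓
Both hold — the committed type sends pledge.

pledge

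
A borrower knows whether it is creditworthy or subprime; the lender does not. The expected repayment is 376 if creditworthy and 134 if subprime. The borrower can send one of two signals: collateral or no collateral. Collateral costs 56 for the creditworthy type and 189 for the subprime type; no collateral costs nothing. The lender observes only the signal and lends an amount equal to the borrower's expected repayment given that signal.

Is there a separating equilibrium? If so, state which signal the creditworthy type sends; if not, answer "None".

Try creditworthy → collateral, subprime → no collateral:
  Under separation the lender infers type exactly: collateral → creditworthy (pays 376), no collateral → subprime (pays 134).
  Creditworthy: collateral gives 376 − 56 = 320; no collateral gives 134 − 0 = 134. No deviation. ✓
  Subprime: no collateral gives 134 − 0 = 134; collateral gives 376 − 189 = 187. Would deviate. ✗
Try creditworthy → no collateral, subprime → collateral:
  Under separation the lender infers type exactly: no collateral → creditworthy (pays 376), collateral → subprime (pays 134).
  Creditworthy: no collateral gives 376 − 0 = 376; collateral gives 134 − 56 = 78. No deviation. ✓
  Subprime: collateral gives 134 − 189 = -55; no collateral gives 376 − 0 = 376. Would deviate. ✗
Neither assignment is incentive-compatible.

None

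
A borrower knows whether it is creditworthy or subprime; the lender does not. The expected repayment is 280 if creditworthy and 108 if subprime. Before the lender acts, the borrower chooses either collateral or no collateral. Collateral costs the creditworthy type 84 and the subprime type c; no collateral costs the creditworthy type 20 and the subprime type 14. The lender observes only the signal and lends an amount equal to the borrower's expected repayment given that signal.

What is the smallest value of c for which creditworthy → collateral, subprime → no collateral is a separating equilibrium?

Under separation: collateral → creditworthy (pays 280); no collateral → subprime (pays 108).
Creditworthy: 280 − 84 = 196 ≥ 108 − 20 = 88. Holds regardless of c. ✓
Subprime: 108 − 14 ≥ 280 − c, so c ≥ 280 − 94 = 186.

186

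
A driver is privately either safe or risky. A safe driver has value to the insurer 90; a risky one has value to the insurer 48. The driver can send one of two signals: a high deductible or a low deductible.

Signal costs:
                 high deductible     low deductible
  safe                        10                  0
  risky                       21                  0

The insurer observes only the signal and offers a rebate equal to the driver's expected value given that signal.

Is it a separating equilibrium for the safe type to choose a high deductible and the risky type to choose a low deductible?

No

If types separate, high deductible earns payment 90 and low deductible earns 48.
Safe: high deductible gives 90 − 10 = 80; low deductible gives 48 − 0 = 48. No deviation. ✓
Risky: low deductible gives 48 − 0 = 48; high deductible gives 90 − 21 = 69. Would deviate. ✗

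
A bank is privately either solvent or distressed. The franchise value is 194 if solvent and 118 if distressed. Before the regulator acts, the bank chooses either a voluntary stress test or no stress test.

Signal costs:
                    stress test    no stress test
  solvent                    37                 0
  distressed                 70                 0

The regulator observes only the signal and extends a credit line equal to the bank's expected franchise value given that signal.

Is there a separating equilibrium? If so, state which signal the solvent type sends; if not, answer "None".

Try solvent → stress test, distressed → no stress test:
  If types separate, stress test earns payment 194 and no stress test earns 118.
  Solvent: stress test gives 194 − 37 = 157; no stress test gives 118 − 0 = 118. No deviation. ✓
  Distressed: no stress test gives 118 − 0 = 118; stress test gives 194 − 70 = 124. Would deviate. ✗
Try solvent → no stress test, distressed → stress test:
  If types separate, no stress test earns payment 194 and stress test earns 118.
  Solvent: no stress test gives 194 − 0 = 194; stress test gives 118 − 37 = 81. No deviation. ✓
  Distressed: stress test gives 118 − 70 = 48; no stress test gives 194 − 0 = 194. Would deviate. ✗
Neither assignment is incentive-compatible.

None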